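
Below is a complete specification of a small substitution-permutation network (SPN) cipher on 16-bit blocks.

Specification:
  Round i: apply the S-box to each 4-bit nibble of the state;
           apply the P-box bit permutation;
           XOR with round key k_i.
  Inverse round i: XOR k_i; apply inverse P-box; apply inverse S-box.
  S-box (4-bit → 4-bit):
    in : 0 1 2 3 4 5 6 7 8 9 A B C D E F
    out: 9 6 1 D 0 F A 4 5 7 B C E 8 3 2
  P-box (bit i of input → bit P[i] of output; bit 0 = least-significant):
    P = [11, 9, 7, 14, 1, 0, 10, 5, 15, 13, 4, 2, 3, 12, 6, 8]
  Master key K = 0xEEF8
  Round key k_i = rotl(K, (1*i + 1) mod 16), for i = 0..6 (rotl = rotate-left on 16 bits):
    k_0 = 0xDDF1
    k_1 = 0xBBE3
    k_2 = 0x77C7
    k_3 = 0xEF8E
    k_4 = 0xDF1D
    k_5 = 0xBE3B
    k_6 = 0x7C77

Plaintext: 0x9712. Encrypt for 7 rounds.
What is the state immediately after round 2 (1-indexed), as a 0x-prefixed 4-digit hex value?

0x8210

s_0 = plaintext = 0x9712
s_1 = Round(s_0, k_0) = 0xC1A8
s_2 = Round(s_1, k_1) = 0x8210
s_3 = Round(s_2, k_2) = 0xBB8E
s_4 = Round(s_3, k_3) = 0xE0D8
s_5 = Round(s_4, k_4) = 0x47B1
s_6 = Round(s_5, k_5) = 0xB88B
s_7 = Round(s_6, k_6) = 0xB9A5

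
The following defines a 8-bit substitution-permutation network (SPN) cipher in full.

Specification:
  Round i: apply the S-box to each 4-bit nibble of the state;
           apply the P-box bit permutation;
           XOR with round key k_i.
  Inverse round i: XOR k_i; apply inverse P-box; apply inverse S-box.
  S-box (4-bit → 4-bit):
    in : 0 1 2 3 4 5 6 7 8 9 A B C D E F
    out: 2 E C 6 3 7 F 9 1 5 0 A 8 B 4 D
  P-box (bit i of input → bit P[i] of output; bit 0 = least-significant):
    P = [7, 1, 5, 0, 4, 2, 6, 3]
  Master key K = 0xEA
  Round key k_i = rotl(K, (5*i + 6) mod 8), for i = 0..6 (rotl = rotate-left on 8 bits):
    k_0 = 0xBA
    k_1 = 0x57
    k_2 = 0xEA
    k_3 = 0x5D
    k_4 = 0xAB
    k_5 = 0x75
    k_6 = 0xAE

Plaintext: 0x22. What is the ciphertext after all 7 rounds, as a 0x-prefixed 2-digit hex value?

s_0 = plaintext = 0x22
s_1 = Round(s_0, k_0) = 0xD3
s_2 = Round(s_1, k_1) = 0x69
s_3 = Round(s_2, k_2) = 0x16
s_4 = Round(s_3, k_3) = 0xB2
s_5 = Round(s_4, k_4) = 0x86
s_6 = Round(s_5, k_5) = 0xC6
s_7 = Round(s_6, k_6) = 0x05

0x05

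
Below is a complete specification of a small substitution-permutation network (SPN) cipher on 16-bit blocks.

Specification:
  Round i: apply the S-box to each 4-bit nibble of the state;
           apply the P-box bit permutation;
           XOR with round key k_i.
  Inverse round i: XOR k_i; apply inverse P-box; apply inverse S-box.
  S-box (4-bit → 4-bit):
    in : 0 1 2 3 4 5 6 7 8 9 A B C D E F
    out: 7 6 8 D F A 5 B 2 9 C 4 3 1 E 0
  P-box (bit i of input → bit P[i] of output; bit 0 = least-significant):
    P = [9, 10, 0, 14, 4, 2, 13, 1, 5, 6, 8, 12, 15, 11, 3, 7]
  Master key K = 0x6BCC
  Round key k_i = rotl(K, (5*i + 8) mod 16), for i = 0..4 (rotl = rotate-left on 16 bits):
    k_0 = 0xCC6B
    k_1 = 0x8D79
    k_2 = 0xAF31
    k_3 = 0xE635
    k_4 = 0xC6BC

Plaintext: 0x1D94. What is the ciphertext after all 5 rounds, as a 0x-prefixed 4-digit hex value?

s_0 = plaintext = 0x1D94
s_1 = Round(s_0, k_0) = 0x8250
s_2 = Round(s_1, k_1) = 0x937E
s_3 = Round(s_2, k_2) = 0x7A86
s_4 = Round(s_3, k_3) = 0x7DB0
s_5 = Round(s_4, k_4) = 0x681D

0x681D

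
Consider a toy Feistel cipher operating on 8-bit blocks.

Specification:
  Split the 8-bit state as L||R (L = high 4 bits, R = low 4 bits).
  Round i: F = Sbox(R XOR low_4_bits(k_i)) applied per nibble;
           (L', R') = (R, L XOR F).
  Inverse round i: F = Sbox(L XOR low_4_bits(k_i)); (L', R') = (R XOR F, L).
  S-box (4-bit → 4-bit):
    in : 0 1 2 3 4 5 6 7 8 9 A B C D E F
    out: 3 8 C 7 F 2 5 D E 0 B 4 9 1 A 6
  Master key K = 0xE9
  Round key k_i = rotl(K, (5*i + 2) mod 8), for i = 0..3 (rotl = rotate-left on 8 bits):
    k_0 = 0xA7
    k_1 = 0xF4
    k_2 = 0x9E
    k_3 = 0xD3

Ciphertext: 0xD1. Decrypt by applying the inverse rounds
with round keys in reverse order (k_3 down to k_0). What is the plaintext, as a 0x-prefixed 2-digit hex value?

s_0 = ciphertext = 0xD1
s_1 = InvRound(s_0, k_3) = 0xBD
s_2 = InvRound(s_1, k_2) = 0xFB
s_3 = InvRound(s_2, k_1) = 0xFF
s_4 = InvRound(s_3, k_0) = 0x1F

0x1F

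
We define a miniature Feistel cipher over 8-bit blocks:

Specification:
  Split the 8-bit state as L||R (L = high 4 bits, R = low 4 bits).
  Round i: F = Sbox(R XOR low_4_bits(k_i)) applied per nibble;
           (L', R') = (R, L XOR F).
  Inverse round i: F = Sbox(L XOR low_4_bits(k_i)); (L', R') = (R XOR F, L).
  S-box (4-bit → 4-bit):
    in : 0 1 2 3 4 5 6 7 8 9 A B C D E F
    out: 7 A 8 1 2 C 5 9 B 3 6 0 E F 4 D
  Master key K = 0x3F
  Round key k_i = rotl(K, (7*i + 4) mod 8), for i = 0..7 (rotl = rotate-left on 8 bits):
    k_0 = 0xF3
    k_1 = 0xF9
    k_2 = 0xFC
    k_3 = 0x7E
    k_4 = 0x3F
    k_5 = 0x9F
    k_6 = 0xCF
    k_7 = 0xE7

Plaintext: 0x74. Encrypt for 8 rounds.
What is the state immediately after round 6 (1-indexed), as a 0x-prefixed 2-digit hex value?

0x68

s_0 = plaintext = 0x74
s_1 = Round(s_0, k_0) = 0x4E
s_2 = Round(s_1, k_1) = 0xED
s_3 = Round(s_2, k_2) = 0xD4
s_4 = Round(s_3, k_3) = 0x4B
s_5 = Round(s_4, k_4) = 0xB6
s_6 = Round(s_5, k_5) = 0x68
s_7 = Round(s_6, k_6) = 0x8F
s_8 = Round(s_7, k_7) = 0xF3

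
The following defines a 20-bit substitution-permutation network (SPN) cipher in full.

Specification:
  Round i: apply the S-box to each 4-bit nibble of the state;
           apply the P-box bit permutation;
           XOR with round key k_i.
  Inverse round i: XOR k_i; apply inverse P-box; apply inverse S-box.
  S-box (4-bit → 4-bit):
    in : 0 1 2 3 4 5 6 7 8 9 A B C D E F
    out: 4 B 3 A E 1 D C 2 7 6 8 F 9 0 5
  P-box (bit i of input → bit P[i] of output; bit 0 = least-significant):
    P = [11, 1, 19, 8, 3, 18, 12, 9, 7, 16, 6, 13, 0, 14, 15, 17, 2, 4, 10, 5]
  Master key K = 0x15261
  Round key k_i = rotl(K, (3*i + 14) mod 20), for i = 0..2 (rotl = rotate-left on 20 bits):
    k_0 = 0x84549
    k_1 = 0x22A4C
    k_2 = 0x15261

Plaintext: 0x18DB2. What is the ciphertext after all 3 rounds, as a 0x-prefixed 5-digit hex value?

s_0 = plaintext = 0x18DB2
s_1 = Round(s_0, k_0) = 0x82FFF
s_2 = Round(s_1, k_1) = 0xA7295
s_3 = Round(s_2, k_2) = 0x6CEF9

0x6CEF9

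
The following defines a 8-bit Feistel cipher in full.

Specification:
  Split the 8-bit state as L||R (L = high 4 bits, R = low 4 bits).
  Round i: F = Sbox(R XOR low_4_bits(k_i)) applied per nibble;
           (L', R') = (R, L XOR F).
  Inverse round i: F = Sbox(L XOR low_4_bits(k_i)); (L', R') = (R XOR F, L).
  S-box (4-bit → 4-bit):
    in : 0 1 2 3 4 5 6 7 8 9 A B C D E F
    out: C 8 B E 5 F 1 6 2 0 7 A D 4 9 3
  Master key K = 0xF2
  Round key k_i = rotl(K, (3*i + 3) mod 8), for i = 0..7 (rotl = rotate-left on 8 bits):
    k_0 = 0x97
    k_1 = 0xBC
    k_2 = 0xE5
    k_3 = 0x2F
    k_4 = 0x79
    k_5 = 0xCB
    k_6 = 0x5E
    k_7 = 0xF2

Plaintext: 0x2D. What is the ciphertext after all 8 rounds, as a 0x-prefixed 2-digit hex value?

0x91

s_0 = plaintext = 0x2D
s_1 = Round(s_0, k_0) = 0xD5
s_2 = Round(s_1, k_1) = 0x5D
s_3 = Round(s_2, k_2) = 0xD7
s_4 = Round(s_3, k_3) = 0x7F
s_5 = Round(s_4, k_4) = 0xF6
s_6 = Round(s_5, k_5) = 0x6B
s_7 = Round(s_6, k_6) = 0xB9
s_8 = Round(s_7, k_7) = 0x91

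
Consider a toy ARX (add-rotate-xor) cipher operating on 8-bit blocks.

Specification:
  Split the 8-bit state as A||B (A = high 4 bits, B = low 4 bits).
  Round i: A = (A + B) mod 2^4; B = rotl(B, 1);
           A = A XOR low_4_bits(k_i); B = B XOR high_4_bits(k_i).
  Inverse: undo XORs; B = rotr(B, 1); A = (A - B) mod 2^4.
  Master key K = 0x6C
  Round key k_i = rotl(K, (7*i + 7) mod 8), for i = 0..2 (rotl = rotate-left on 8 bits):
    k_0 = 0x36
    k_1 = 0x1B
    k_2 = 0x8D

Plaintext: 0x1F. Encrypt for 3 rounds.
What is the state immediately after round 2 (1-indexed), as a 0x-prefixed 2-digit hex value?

0x98

s_0 = plaintext = 0x1F
s_1 = Round(s_0, k_0) = 0x6C
s_2 = Round(s_1, k_1) = 0x98
s_3 = Round(s_2, k_2) = 0xC9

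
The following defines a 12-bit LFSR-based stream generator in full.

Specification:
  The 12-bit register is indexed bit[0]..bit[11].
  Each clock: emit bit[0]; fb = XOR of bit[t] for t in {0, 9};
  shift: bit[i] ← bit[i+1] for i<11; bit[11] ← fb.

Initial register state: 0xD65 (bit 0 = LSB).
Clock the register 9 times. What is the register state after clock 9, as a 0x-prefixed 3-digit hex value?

reg_0 = 0xD65
clock 1: out=1, reg = 0xEB2
clock 2: out=0, reg = 0xF59
clock 3: out=1, reg = 0x7AC
clock 4: out=0, reg = 0xBD6
clock 5: out=0, reg = 0xDEB
clock 6: out=1, reg = 0xEF5
clock 7: out=1, reg = 0x77A
clock 8: out=0, reg = 0xBBD
clock 9: out=1, reg = 0x5DE

0x5DE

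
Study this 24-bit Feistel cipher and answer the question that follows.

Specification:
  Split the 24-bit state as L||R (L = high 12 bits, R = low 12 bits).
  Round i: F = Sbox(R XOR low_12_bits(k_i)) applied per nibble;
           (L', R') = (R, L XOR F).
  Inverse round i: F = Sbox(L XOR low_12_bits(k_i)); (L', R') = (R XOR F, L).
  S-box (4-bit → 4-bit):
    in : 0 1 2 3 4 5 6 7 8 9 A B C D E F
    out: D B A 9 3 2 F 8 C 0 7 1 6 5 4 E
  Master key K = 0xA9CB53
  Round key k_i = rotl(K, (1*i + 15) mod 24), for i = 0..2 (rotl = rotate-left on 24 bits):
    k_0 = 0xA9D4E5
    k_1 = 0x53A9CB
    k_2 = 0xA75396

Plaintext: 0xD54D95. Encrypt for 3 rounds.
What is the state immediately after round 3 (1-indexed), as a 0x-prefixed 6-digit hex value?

0xE2F8C9

s_0 = plaintext = 0xD54D95
s_1 = Round(s_0, k_0) = 0xD95DD9
s_2 = Round(s_1, k_1) = 0xDD9E2F
s_3 = Round(s_2, k_2) = 0xE2F8C9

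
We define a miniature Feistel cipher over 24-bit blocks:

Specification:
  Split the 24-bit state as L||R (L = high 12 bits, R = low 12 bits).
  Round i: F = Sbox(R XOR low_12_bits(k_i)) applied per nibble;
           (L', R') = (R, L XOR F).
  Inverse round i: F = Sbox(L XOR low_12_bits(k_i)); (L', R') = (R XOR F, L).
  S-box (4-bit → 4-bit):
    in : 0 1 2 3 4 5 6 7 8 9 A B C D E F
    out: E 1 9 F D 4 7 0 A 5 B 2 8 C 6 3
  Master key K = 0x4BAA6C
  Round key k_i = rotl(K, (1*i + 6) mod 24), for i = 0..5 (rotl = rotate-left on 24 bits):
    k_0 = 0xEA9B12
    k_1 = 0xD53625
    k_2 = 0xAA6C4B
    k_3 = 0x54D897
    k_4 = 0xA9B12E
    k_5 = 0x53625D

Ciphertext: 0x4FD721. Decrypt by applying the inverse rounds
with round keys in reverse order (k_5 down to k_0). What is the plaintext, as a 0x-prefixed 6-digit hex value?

0x9EE05B

s_0 = ciphertext = 0x4FD721
s_1 = InvRound(s_0, k_5) = 0x09F4FD
s_2 = InvRound(s_1, k_4) = 0x5DC09F
s_3 = InvRound(s_2, k_3) = 0xC4D5DC
s_4 = InvRound(s_3, k_2) = 0xB3BC4D
s_5 = InvRound(s_4, k_1) = 0x05BB3B
s_6 = InvRound(s_5, k_0) = 0x9EE05B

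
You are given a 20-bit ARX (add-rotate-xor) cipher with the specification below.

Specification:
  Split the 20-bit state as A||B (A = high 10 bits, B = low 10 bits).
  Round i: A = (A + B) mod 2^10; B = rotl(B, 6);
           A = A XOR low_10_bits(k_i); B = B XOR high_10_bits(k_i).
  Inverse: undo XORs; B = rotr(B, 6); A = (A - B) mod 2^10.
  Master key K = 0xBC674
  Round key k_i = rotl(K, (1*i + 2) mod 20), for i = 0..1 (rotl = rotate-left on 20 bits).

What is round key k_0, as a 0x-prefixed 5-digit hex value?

K = 0xBC674
k_0 = rotl(K, (1*0+2) mod 20) = rotl(K, 2) = 0xF19D2

0xF19D2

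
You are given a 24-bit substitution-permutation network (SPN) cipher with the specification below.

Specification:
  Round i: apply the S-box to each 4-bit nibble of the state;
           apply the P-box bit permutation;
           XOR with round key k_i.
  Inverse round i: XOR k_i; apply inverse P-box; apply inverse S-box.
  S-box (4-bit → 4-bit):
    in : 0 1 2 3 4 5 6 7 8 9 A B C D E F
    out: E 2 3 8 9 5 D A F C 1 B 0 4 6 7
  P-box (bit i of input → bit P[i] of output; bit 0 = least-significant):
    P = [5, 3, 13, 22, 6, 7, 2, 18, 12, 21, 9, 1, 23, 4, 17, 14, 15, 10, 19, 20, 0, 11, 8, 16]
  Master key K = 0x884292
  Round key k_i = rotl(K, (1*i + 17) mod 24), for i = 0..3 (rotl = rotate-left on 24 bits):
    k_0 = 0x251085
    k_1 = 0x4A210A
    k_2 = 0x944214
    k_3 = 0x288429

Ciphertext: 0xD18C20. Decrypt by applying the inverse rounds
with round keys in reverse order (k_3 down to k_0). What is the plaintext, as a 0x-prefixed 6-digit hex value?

0xFDC6E7

s_0 = ciphertext = 0xD18C20
s_1 = InvRound(s_0, k_3) = 0xB9A1C7
s_2 = InvRound(s_1, k_2) = 0x6570BD
s_3 = InvRound(s_2, k_1) = 0x6D0B0A
s_4 = InvRound(s_3, k_0) = 0xFDC6E7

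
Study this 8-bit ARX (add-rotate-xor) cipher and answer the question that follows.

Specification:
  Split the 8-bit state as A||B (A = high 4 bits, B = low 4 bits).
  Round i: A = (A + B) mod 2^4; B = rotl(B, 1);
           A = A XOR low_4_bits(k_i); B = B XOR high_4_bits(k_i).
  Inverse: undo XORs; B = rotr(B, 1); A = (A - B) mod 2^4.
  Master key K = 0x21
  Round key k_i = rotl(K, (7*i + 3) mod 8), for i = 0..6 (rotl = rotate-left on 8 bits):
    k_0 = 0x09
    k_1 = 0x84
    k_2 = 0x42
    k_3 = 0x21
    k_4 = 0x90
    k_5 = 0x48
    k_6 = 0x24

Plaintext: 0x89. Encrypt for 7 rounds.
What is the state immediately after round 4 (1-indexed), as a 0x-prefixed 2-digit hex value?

0x91

s_0 = plaintext = 0x89
s_1 = Round(s_0, k_0) = 0x83
s_2 = Round(s_1, k_1) = 0xFE
s_3 = Round(s_2, k_2) = 0xF9
s_4 = Round(s_3, k_3) = 0x91
s_5 = Round(s_4, k_4) = 0xAB
s_6 = Round(s_5, k_5) = 0xD3
s_7 = Round(s_6, k_6) = 0x44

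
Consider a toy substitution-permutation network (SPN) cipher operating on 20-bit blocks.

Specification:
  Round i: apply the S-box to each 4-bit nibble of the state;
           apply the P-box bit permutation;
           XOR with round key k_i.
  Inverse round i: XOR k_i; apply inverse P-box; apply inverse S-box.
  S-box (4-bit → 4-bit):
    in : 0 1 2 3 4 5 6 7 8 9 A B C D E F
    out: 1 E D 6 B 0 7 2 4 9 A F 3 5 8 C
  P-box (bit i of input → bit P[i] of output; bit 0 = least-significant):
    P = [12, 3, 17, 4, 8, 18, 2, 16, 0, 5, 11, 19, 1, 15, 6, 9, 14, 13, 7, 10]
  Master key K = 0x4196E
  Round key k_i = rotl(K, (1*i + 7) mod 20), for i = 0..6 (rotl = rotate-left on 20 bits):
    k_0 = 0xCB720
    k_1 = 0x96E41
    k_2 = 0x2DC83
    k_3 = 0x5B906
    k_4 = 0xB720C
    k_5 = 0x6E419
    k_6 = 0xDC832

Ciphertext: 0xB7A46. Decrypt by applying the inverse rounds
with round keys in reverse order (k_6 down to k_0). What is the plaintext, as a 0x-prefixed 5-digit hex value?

s_0 = ciphertext = 0xB7A46
s_1 = InvRound(s_0, k_6) = 0x71732
s_2 = InvRound(s_1, k_5) = 0xC4C9C
s_3 = InvRound(s_2, k_4) = 0x1E8A2
s_4 = InvRound(s_3, k_3) = 0xD5760
s_5 = InvRound(s_4, k_2) = 0x8BB48
s_6 = InvRound(s_5, k_1) = 0x9709C
s_7 = InvRound(s_6, k_0) = 0x2A7BA

0x2A7BA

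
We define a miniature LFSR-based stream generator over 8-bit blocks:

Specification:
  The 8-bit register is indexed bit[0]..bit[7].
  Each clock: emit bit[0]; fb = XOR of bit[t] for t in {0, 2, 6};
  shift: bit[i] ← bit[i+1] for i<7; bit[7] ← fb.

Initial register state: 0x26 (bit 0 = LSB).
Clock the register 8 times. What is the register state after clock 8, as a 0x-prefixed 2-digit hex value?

reg_0 = 0x26
clock 1: out=0, reg = 0x93
clock 2: out=1, reg = 0xC9
clock 3: out=1, reg = 0x64
clock 4: out=0, reg = 0x32
clock 5: out=0, reg = 0x19
clock 6: out=1, reg = 0x8C
clock 7: out=0, reg = 0xC6
clock 8: out=0, reg = 0x63

0x63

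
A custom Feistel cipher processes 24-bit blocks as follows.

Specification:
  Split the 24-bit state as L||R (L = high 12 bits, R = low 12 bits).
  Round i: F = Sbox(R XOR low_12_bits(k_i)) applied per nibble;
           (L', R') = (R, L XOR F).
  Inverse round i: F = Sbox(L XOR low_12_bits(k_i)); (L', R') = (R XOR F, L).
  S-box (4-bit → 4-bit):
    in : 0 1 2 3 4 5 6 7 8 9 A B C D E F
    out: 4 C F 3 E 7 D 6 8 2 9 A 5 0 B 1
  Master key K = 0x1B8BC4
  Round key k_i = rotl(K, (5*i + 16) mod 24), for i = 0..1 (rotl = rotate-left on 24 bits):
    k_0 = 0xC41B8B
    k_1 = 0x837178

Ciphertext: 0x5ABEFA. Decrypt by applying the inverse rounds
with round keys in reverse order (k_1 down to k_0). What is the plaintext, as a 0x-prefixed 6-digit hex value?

0xFC40F9

s_0 = ciphertext = 0x5ABEFA
s_1 = InvRound(s_0, k_1) = 0x0F95AB
s_2 = InvRound(s_1, k_0) = 0xFC40F9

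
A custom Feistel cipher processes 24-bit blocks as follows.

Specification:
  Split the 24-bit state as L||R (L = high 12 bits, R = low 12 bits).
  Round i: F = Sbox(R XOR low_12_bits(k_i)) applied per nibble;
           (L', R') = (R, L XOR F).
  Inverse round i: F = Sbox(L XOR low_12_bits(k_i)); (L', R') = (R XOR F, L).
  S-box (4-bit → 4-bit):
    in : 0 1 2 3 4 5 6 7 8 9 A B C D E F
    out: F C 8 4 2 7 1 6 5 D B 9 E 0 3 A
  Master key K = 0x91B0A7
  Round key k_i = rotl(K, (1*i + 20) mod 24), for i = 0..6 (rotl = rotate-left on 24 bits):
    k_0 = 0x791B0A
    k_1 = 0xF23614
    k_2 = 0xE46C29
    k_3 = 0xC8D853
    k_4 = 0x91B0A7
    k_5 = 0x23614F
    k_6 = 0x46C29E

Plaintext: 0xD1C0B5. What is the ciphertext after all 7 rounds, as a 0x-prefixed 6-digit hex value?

0x86C412

s_0 = plaintext = 0xD1C0B5
s_1 = Round(s_0, k_0) = 0x0B5486
s_2 = Round(s_1, k_1) = 0x48686D
s_3 = Round(s_2, k_2) = 0x86D6A4
s_4 = Round(s_3, k_3) = 0x6A4BCB
s_5 = Round(s_4, k_4) = 0xBCBFBA
s_6 = Round(s_5, k_5) = 0xFBA86C
s_7 = Round(s_6, k_6) = 0x86C412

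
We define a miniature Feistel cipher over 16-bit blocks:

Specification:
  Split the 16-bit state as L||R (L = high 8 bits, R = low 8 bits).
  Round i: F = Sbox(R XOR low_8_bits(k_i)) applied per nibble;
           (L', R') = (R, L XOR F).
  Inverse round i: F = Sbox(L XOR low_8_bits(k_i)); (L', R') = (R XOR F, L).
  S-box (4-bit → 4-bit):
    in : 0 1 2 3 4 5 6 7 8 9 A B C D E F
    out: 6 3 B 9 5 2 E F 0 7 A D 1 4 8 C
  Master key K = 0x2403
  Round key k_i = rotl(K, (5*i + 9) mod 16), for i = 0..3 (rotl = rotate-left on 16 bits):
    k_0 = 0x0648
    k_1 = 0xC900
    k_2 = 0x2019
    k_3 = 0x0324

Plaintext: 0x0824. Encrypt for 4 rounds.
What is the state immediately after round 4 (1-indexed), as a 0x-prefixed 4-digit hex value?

s_0 = plaintext = 0x0824
s_1 = Round(s_0, k_0) = 0x24E9
s_2 = Round(s_1, k_1) = 0xE9A3
s_3 = Round(s_2, k_2) = 0xA333
s_4 = Round(s_3, k_3) = 0x339C

0x339C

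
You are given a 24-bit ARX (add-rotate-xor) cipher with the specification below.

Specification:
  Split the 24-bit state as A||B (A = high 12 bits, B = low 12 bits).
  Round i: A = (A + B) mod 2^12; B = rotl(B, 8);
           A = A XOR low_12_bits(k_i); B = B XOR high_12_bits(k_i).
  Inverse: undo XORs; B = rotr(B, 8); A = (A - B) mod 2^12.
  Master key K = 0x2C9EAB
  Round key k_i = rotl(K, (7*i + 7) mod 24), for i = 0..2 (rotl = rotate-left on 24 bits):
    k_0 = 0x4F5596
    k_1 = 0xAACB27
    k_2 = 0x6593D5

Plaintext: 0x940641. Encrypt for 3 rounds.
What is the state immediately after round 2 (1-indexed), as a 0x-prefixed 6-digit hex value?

0x48FBF5

s_0 = plaintext = 0x940641
s_1 = Round(s_0, k_0) = 0xA17591
s_2 = Round(s_1, k_1) = 0x48FBF5
s_3 = Round(s_2, k_2) = 0x3513E6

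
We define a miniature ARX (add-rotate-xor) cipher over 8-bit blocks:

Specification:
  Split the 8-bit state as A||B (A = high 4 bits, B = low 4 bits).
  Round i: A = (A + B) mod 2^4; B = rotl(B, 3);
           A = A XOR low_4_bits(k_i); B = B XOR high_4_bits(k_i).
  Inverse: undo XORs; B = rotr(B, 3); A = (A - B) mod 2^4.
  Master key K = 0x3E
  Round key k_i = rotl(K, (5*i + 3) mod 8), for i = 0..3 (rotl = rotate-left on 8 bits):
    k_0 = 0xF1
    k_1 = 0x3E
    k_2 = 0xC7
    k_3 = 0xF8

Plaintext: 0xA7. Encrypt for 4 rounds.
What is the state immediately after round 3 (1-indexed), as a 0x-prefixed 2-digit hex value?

s_0 = plaintext = 0xA7
s_1 = Round(s_0, k_0) = 0x04
s_2 = Round(s_1, k_1) = 0xA1
s_3 = Round(s_2, k_2) = 0xC4
s_4 = Round(s_3, k_3) = 0x8D

0xC4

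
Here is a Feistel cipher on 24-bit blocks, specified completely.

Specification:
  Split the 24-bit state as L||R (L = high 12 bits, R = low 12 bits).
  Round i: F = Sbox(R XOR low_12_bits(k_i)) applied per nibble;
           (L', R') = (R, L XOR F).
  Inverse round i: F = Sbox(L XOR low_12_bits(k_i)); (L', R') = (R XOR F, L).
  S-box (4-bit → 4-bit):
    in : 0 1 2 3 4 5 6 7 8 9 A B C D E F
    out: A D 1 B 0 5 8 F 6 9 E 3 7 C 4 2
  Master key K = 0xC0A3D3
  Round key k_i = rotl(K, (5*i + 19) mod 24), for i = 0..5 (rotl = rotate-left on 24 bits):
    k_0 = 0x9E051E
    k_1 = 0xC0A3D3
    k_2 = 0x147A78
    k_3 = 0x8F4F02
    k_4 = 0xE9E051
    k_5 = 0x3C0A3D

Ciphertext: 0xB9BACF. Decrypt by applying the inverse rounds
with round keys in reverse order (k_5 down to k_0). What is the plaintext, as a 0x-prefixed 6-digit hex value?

s_0 = ciphertext = 0xB9BACF
s_1 = InvRound(s_0, k_5) = 0x727B9B
s_2 = InvRound(s_1, k_4) = 0x463727
s_3 = InvRound(s_2, k_3) = 0x4AA463
s_4 = InvRound(s_3, k_2) = 0x0A24AA
s_5 = InvRound(s_4, k_1) = 0xF570A2
s_6 = InvRound(s_5, k_0) = 0xEABF57

0xEABF57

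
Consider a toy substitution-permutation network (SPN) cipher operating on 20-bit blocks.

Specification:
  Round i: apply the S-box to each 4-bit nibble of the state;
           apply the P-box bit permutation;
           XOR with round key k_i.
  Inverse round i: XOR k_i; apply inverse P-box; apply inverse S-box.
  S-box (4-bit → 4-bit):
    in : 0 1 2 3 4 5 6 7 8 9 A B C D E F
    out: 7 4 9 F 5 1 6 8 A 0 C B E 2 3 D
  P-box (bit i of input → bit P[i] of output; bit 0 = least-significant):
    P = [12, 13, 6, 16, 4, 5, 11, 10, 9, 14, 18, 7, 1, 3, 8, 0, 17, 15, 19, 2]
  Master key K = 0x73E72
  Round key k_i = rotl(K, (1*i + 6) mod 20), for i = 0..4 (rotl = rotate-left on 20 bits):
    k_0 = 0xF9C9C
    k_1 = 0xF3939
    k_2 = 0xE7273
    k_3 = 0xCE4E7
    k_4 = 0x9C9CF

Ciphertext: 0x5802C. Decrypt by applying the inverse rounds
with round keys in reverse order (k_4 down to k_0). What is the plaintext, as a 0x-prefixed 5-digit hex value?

s_0 = ciphertext = 0x5802C
s_1 = InvRound(s_0, k_4) = 0x1FC61
s_2 = InvRound(s_1, k_3) = 0xA5A12
s_3 = InvRound(s_2, k_2) = 0x97166
s_4 = InvRound(s_3, k_1) = 0x2B641
s_5 = InvRound(s_4, k_0) = 0xA8F4C

0xA8F4C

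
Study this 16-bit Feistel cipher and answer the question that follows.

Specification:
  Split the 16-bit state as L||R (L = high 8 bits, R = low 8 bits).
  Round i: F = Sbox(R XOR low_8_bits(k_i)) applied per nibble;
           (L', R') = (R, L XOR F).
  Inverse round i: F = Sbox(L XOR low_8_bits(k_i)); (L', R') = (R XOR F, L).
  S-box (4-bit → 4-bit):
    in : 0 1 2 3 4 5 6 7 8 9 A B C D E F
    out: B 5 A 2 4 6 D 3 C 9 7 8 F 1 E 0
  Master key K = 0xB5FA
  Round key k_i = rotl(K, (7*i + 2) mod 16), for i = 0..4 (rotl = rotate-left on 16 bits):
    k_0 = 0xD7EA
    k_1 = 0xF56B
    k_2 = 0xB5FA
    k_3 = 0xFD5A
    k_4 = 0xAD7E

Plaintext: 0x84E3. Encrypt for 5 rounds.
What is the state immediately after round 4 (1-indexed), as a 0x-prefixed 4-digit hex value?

s_0 = plaintext = 0x84E3
s_1 = Round(s_0, k_0) = 0xE33D
s_2 = Round(s_1, k_1) = 0x3D8E
s_3 = Round(s_2, k_2) = 0x8E09
s_4 = Round(s_3, k_3) = 0x09EC
s_5 = Round(s_4, k_4) = 0xEC93

0x09EC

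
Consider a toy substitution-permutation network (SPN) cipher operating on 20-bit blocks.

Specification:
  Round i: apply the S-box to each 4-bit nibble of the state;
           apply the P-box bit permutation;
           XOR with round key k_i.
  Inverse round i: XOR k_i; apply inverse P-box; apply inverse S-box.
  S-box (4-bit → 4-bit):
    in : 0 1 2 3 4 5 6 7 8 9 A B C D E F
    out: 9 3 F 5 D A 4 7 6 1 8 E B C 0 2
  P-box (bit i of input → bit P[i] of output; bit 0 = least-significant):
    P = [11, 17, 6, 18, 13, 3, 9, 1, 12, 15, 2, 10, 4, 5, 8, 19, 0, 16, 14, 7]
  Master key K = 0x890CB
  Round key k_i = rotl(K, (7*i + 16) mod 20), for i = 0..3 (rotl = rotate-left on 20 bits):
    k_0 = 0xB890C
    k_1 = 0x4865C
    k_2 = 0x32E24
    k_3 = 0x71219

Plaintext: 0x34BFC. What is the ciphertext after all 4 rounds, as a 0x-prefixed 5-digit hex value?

0x3233F

s_0 = plaintext = 0x34BFC
s_1 = Round(s_0, k_0) = 0x54411
s_2 = Round(s_1, k_1) = 0xFBBC0
s_3 = Round(s_2, k_2) = 0xE830A
s_4 = Round(s_3, k_3) = 0x3233F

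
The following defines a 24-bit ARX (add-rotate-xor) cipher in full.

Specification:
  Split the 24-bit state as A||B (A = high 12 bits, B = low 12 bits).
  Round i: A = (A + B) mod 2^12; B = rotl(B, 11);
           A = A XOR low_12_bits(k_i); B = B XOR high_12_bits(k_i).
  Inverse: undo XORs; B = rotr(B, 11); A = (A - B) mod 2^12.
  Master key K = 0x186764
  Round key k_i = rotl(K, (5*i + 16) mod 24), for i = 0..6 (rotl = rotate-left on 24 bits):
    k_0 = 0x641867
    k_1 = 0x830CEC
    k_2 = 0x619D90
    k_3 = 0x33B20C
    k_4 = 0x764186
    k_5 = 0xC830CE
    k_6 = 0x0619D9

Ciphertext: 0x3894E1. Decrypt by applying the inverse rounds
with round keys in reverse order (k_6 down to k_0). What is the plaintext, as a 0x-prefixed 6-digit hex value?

s_0 = ciphertext = 0x3894E1
s_1 = InvRound(s_0, k_6) = 0x150900
s_2 = InvRound(s_1, k_5) = 0x698B06
s_3 = InvRound(s_2, k_4) = 0xE598C5
s_4 = InvRound(s_3, k_3) = 0x4587FD
s_5 = InvRound(s_4, k_2) = 0x6003C8
s_6 = InvRound(s_5, k_1) = 0x2FB7F1
s_7 = InvRound(s_6, k_0) = 0x73C360

0x73C360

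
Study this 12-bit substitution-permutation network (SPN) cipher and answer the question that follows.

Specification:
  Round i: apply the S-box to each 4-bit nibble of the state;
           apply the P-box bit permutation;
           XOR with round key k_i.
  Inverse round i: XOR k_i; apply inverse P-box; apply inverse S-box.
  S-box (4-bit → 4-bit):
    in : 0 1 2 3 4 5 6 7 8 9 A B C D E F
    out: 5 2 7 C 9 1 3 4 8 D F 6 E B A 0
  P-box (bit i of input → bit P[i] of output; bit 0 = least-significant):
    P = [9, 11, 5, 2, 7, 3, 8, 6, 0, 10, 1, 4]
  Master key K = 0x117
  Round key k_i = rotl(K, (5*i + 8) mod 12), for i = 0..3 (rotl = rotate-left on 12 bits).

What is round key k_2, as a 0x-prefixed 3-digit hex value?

K = 0x117
k_0 = rotl(K, (5*0+8) mod 12) = rotl(K, 8) = 0x711
k_1 = rotl(K, (5*1+8) mod 12) = rotl(K, 1) = 0x22E
k_2 = rotl(K, (5*2+8) mod 12) = rotl(K, 6) = 0x5C4

0x5C4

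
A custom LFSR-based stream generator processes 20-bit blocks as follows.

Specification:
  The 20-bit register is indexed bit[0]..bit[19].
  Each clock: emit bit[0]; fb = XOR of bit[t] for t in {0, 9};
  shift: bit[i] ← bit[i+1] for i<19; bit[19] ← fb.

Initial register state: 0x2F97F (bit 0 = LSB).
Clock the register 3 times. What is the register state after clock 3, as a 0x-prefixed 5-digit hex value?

0x65F2F

reg_0 = 0x2F97F
clock 1: out=1, reg = 0x97CBF
clock 2: out=1, reg = 0xCBE5F
clock 3: out=1, reg = 0x65F2F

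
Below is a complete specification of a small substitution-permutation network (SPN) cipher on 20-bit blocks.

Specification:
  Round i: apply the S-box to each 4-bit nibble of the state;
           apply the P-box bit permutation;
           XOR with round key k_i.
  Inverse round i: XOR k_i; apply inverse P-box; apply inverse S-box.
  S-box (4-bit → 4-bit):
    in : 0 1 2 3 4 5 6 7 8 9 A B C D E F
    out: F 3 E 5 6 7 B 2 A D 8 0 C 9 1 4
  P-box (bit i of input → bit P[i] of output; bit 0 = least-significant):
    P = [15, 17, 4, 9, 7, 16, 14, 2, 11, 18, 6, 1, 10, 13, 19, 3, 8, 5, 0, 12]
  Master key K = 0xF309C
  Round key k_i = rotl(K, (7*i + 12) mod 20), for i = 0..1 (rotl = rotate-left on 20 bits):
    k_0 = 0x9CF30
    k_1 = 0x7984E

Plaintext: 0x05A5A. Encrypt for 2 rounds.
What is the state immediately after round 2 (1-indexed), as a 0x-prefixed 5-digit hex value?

0x349F9

s_0 = plaintext = 0x05A5A
s_1 = Round(s_0, k_0) = 0x0B893
s_2 = Round(s_1, k_1) = 0x349F9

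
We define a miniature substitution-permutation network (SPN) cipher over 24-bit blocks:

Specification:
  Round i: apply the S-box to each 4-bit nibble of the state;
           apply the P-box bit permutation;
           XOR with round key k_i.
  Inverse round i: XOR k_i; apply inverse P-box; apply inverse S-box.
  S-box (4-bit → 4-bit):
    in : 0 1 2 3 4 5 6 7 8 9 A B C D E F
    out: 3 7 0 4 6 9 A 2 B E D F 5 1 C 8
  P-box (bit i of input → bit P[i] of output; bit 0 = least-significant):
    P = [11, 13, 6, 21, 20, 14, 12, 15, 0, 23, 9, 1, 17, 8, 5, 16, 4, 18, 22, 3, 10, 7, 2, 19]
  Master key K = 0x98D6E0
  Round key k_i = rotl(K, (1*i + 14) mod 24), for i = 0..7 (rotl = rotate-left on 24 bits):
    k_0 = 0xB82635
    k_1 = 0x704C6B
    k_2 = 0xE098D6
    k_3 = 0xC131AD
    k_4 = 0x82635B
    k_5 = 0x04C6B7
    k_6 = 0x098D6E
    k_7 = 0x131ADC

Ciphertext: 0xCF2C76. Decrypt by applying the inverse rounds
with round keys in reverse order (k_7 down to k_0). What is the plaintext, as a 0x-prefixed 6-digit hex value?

0x2E0043

s_0 = ciphertext = 0xCF2C76
s_1 = InvRound(s_0, k_7) = 0x8939C7
s_2 = InvRound(s_1, k_6) = 0x0F30E7
s_3 = InvRound(s_2, k_5) = 0x5D5394
s_4 = InvRound(s_3, k_4) = 0x9958C4
s_5 = InvRound(s_4, k_3) = 0xFE4D01
s_6 = InvRound(s_5, k_2) = 0xB005B3
s_7 = InvRound(s_6, k_1) = 0x7A777C
s_8 = InvRound(s_7, k_0) = 0x2E0043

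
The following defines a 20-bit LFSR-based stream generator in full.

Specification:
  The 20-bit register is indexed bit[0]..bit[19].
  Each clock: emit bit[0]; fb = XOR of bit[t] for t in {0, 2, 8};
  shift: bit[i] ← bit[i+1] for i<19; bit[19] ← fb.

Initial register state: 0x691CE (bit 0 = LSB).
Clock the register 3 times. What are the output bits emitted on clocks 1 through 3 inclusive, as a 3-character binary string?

reg_0 = 0x691CE
clock 1: out=0, reg = 0x348E7
clock 2: out=1, reg = 0x1A473
clock 3: out=1, reg = 0x8D239

011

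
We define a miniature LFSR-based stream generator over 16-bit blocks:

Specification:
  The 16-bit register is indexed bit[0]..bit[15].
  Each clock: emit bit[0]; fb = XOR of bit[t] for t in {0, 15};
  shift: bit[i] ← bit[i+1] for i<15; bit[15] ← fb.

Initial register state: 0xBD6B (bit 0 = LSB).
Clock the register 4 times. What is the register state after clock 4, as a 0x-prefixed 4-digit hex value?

0x6BD6

reg_0 = 0xBD6B
clock 1: out=1, reg = 0x5EB5
clock 2: out=1, reg = 0xAF5A
clock 3: out=0, reg = 0xD7AD
clock 4: out=1, reg = 0x6BD6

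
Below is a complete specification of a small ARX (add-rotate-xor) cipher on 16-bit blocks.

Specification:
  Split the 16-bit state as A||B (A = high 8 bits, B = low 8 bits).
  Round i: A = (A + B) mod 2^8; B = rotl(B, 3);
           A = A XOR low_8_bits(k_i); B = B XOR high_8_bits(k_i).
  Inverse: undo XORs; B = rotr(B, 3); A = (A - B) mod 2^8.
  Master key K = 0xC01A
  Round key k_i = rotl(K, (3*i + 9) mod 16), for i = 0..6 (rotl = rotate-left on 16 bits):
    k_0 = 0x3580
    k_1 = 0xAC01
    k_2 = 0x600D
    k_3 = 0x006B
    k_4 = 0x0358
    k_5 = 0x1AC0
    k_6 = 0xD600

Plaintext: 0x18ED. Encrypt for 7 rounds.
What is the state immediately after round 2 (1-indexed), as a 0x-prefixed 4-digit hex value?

0xDE7E

s_0 = plaintext = 0x18ED
s_1 = Round(s_0, k_0) = 0x855A
s_2 = Round(s_1, k_1) = 0xDE7E
s_3 = Round(s_2, k_2) = 0x5193
s_4 = Round(s_3, k_3) = 0x8F9C
s_5 = Round(s_4, k_4) = 0x73E7
s_6 = Round(s_5, k_5) = 0x9A25
s_7 = Round(s_6, k_6) = 0xBFFF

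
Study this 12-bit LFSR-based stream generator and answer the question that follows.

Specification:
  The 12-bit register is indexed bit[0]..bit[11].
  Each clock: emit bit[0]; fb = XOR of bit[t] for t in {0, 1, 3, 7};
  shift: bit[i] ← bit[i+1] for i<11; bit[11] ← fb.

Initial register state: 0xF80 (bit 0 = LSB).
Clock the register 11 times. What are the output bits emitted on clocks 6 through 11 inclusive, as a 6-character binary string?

001111

reg_0 = 0xF80
clock 1: out=0, reg = 0xFC0
clock 2: out=0, reg = 0xFE0
clock 3: out=0, reg = 0xFF0
clock 4: out=0, reg = 0xFF8
clock 5: out=0, reg = 0x7FC
clock 6: out=0, reg = 0x3FE
clock 7: out=0, reg = 0x9FF
clock 8: out=1, reg = 0x4FF
clock 9: out=1, reg = 0x27F
clock 10: out=1, reg = 0x93F
clock 11: out=1, reg = 0xC9F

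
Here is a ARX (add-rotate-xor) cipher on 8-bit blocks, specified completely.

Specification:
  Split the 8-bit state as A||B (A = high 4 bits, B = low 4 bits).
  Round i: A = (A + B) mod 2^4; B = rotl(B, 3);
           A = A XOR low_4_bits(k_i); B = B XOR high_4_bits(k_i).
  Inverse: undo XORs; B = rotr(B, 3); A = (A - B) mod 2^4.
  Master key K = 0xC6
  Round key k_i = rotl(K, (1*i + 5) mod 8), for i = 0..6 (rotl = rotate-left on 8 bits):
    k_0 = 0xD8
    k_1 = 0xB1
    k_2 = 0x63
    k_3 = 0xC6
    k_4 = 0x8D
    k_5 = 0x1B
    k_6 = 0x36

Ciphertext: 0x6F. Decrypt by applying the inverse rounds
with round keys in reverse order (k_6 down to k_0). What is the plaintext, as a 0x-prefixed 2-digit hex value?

s_0 = ciphertext = 0x6F
s_1 = InvRound(s_0, k_6) = 0x79
s_2 = InvRound(s_1, k_5) = 0xB1
s_3 = InvRound(s_2, k_4) = 0x33
s_4 = InvRound(s_3, k_3) = 0x6F
s_5 = InvRound(s_4, k_2) = 0x23
s_6 = InvRound(s_5, k_1) = 0x21
s_7 = InvRound(s_6, k_0) = 0x19

0x19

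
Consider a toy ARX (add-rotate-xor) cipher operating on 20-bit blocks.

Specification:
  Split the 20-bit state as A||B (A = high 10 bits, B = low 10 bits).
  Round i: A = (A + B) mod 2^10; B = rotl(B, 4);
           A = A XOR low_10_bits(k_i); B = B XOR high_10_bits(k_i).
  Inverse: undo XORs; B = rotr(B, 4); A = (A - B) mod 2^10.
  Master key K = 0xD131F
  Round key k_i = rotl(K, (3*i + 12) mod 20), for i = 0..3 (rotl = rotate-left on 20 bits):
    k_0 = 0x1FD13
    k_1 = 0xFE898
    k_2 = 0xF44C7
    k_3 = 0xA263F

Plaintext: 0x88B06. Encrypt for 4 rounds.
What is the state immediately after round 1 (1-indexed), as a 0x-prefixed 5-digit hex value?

0x0EC13

s_0 = plaintext = 0x88B06
s_1 = Round(s_0, k_0) = 0x0EC13
s_2 = Round(s_1, k_1) = 0x35ACA
s_3 = Round(s_2, k_2) = 0xD9F7A
s_4 = Round(s_3, k_3) = 0x37924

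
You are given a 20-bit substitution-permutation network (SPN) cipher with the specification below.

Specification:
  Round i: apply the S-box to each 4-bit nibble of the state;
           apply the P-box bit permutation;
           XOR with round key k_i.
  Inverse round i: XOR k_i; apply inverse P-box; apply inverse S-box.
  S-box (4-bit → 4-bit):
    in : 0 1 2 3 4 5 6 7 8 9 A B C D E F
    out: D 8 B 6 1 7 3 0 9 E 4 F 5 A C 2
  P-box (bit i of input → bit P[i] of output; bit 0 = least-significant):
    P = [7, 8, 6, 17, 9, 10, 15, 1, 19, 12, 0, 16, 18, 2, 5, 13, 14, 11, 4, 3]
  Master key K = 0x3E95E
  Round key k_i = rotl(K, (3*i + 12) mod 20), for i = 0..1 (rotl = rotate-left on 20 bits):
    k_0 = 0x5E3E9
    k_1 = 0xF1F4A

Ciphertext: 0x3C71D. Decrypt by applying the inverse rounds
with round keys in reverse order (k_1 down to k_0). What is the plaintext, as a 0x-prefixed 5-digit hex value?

0x77AB7

s_0 = ciphertext = 0x3C71D
s_1 = InvRound(s_0, k_1) = 0x565EA
s_2 = InvRound(s_1, k_0) = 0x77AB7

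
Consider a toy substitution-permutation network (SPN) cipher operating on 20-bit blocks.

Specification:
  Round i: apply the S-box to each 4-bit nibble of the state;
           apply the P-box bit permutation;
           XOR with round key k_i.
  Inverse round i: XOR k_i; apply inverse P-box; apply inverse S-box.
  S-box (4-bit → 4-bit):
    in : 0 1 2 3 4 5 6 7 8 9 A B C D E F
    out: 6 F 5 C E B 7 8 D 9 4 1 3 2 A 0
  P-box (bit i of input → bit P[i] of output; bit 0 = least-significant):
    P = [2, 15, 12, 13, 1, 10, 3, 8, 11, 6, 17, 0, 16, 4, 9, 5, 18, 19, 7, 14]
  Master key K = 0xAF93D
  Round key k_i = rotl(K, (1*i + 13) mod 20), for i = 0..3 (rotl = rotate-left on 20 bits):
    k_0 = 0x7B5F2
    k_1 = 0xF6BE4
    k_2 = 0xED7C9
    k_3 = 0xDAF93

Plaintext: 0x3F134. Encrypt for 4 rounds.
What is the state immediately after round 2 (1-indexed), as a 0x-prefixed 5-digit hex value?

s_0 = plaintext = 0x3F134
s_1 = Round(s_0, k_0) = 0x54C3B
s_2 = Round(s_1, k_1) = 0x32098
s_3 = Round(s_2, k_2) = 0xDA40F
s_4 = Round(s_3, k_3) = 0x7A9DA

0x32098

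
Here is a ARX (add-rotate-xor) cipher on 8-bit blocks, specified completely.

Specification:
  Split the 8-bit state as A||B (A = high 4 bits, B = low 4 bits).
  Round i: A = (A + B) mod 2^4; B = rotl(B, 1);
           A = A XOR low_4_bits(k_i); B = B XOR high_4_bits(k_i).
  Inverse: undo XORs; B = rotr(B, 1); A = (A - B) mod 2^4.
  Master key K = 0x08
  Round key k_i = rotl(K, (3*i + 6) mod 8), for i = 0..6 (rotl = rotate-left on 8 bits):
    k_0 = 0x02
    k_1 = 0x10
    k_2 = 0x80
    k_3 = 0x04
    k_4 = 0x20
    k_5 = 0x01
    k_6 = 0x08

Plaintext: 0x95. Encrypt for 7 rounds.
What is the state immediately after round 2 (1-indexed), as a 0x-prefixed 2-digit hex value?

s_0 = plaintext = 0x95
s_1 = Round(s_0, k_0) = 0xCA
s_2 = Round(s_1, k_1) = 0x64
s_3 = Round(s_2, k_2) = 0xA0
s_4 = Round(s_3, k_3) = 0xE0
s_5 = Round(s_4, k_4) = 0xE2
s_6 = Round(s_5, k_5) = 0x14
s_7 = Round(s_6, k_6) = 0xD8

0x64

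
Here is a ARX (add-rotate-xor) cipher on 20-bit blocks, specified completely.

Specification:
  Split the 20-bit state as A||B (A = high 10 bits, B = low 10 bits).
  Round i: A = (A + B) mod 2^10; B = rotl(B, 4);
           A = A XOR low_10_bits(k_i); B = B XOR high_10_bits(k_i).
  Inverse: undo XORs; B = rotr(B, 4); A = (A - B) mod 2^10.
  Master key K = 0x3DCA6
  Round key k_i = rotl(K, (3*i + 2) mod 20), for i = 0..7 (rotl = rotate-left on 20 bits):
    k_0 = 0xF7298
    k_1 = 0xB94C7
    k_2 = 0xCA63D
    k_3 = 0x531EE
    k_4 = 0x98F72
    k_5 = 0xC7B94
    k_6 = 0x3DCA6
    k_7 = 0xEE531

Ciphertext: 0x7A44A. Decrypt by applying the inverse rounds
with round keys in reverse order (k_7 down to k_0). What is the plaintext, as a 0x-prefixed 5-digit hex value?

s_0 = ciphertext = 0x7A44A
s_1 = InvRound(s_0, k_7) = 0xF64FF
s_2 = InvRound(s_1, k_6) = 0x5FE00
s_3 = InvRound(s_2, k_5) = 0xD6B91
s_4 = InvRound(s_3, k_4) = 0xE249F
s_5 = InvRound(s_4, k_3) = 0x628DD
s_6 = InvRound(s_5, k_2) = 0x9E13F
s_7 = InvRound(s_6, k_1) = 0x00ABD
s_8 = InvRound(s_7, k_0) = 0x91056

0x91056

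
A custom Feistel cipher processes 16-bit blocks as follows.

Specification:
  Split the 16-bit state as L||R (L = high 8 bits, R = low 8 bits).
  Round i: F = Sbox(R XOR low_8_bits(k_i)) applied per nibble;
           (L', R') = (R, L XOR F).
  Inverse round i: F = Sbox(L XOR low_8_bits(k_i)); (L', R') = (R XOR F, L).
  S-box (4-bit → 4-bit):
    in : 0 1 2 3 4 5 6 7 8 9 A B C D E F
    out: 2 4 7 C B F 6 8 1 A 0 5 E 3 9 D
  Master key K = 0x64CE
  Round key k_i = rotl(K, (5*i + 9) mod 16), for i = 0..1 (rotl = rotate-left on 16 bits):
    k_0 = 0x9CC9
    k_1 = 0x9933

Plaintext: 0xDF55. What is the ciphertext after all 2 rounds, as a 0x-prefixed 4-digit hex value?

s_0 = plaintext = 0xDF55
s_1 = Round(s_0, k_0) = 0x5571
s_2 = Round(s_1, k_1) = 0x71E2

0x71E2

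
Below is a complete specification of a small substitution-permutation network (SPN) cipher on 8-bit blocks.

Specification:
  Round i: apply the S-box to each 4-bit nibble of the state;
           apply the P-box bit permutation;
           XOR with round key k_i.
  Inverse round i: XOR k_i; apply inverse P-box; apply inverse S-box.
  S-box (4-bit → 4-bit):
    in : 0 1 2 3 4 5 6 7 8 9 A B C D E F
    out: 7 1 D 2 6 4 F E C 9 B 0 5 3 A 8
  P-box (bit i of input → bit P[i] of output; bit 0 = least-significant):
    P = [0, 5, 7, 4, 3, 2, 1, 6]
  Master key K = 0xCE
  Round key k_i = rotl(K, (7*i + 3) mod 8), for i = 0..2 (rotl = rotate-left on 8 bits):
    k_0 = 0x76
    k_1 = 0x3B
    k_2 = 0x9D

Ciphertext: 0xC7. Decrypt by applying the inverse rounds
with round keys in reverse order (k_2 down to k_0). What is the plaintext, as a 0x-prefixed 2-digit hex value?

0x91

s_0 = ciphertext = 0xC7
s_1 = InvRound(s_0, k_2) = 0x2F
s_2 = InvRound(s_1, k_1) = 0x3F
s_3 = InvRound(s_2, k_0) = 0x91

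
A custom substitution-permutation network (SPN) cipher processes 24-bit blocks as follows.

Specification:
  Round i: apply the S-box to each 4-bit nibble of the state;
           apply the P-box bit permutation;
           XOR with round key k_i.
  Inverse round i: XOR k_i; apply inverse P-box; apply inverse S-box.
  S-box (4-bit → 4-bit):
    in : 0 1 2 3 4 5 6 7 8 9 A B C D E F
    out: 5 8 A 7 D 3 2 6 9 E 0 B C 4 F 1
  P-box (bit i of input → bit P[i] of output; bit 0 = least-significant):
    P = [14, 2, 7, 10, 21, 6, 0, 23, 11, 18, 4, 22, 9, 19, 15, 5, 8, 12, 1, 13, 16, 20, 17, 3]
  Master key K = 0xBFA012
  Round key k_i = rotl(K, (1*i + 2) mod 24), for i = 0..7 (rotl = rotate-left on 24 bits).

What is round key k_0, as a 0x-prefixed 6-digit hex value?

K = 0xBFA012
k_0 = rotl(K, (1*0+2) mod 24) = rotl(K, 2) = 0xFE804A

0xFE804A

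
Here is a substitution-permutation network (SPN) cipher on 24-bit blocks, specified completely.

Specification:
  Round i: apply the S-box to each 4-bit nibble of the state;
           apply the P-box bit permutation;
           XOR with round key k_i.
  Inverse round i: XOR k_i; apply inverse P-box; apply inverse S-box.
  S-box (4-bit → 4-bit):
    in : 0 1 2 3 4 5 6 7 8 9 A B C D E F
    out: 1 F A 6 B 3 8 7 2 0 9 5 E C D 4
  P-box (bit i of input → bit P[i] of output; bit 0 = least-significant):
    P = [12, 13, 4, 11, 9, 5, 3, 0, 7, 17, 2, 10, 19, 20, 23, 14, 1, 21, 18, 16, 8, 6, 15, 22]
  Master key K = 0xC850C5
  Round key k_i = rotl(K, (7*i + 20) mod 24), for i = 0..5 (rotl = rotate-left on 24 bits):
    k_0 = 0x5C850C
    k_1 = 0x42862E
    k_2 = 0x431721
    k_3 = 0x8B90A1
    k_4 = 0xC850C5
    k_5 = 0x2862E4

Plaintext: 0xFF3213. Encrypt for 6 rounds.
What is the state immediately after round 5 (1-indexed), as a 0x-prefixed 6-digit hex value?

0x5D7A43

s_0 = plaintext = 0xFF3213
s_1 = Round(s_0, k_0) = 0xCA2335
s_2 = Round(s_1, k_1) = 0x117640
s_3 = Round(s_2, k_2) = 0xBE8042
s_4 = Round(s_3, k_3) = 0x9E3B02
s_5 = Round(s_4, k_4) = 0x5D7A43
s_6 = Round(s_5, k_5) = 0xB54515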